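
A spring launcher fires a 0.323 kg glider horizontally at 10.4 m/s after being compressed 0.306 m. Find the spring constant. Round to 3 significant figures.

k = 373 N/m

½kx² = ½mv²
k = mv²/x² = (0.323)(10.4)²/(0.306)² = 373.1 N/m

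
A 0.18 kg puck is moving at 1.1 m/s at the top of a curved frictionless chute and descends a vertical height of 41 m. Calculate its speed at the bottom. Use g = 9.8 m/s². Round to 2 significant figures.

v = 28 m/s

Energy conservation between the two points: ½mv₀² + mgh = ½mv²
v² = v₀² + 2gh = (1.1)² + 2(9.8)(41) = 804.81
v = √804.81 = 28.37 m/s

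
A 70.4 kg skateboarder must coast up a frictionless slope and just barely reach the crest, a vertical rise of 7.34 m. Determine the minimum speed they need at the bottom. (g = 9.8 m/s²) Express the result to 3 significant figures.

At the top they are momentarily at rest, so all KE converts to PE: ½mv² = mgh
v = √(2gh) = √(2 × 9.8 × 7.34) = 11.99 m/s

v = 12.0 m/s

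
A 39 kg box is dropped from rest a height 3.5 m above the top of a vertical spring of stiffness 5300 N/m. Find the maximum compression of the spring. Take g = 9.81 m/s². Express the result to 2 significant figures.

x = 0.79 m

Take the reference level at the top of the uncompressed spring. At max compression the box has fallen H + x and is momentarily at rest:
mg(H + x) = ½kx²
½(5300)x² − (39)(9.81)x − (39)(9.81)(3.5) = 0
2650x² − 382.6x − 1339 = 0
x = [382.6 + √(146375 + 1.4194e+07)]/(2 × 2650) = 0.7867 m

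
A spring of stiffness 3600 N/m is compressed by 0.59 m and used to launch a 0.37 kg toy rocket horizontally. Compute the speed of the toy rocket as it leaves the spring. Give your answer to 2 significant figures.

Spring PE converts entirely to kinetic energy: ½kx² = ½mv²
v = x√(k/m) = 0.59 × √(3600/0.37) = 58.20 m/s

v = 58 m/s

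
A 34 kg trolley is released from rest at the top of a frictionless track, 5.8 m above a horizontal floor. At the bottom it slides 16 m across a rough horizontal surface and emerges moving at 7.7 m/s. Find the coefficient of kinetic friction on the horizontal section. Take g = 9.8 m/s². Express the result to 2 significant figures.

Applying the work–energy principle:
mgh = ½mv² + μ_k m g d
mgh = 1932.6 J; ½mv² = 1007.9 J
W_f = 1932.6 − 1007.9 = 924.6 J
μ_k = W_f/(mg·d) = 924.6/(333.2 × 16) = 0.1734

μ_k = 0.17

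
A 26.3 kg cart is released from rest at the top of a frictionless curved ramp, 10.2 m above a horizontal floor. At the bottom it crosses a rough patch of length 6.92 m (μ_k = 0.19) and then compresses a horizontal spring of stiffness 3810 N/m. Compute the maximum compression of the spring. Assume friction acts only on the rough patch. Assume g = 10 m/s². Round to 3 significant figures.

Initial energy: E₁ = mgh = (26.3)(10)(10.2) = 2682.6 J
Friction removes W_f = μ_k mg d = (0.19)(26.3)(10)(6.92) = 345.8 J
Energy reaching the spring: E = 2682.6 − 345.8 = 2336.8 J
At max compression ½kx² = E ⇒ x = √(2E/k) = √(2 × 2336.8/3810) = 1.108 m

x = 1.11 m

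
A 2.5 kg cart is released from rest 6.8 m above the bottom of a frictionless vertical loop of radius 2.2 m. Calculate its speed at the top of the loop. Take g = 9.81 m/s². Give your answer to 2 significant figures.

Energy conservation: mgh = ½mv_top² + mg(2r)
v_top² = 2g(h − 2r) = 2(9.81)(6.8 − 4.400) = 47.09
v_top = 6.862 m/s

v = 6.9 m/s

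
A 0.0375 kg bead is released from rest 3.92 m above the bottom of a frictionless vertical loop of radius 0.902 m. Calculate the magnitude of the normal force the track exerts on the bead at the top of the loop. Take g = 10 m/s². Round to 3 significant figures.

N = 1.38 N

Energy from release to top (height 2r): mgh = ½mv_top² + mg(2r)
v_top² = 2g(h − 2r) = 2(10)(3.92 − 1.804) = 42.320 m²/s²
At the top, both N and weight point toward the centre: N + mg = mv_top²/r
N = m(v_top²/r − g) = 0.0375(42.320/0.902 − 10) = 1.384 N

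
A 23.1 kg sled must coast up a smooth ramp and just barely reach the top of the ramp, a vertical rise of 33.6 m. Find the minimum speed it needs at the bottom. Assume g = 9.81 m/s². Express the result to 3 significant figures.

v = 25.7 m/s

At the top it is momentarily at rest, so all KE converts to PE: ½mv² = mgh
v = √(2gh) = √(2 × 9.81 × 33.6) = 25.68 m/s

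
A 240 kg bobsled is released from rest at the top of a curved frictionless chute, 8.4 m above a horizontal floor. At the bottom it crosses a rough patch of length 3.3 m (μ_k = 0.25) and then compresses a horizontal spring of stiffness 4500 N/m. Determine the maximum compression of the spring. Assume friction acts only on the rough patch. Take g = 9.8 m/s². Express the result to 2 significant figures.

x = 2.8 m

Initial energy: E₁ = mgh = (240)(9.8)(8.4) = 19757 J
Friction removes W_f = μ_k mg d = (0.25)(240)(9.8)(3.3) = 1940 J
Energy reaching the spring: E = 19757 − 1940 = 17816 J
At max compression ½kx² = E ⇒ x = √(2E/k) = √(2 × 17816/4500) = 2.814 m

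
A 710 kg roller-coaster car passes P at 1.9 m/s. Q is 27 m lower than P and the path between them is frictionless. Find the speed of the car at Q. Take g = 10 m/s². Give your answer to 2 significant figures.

Mechanical energy is conserved (no friction): ½mv₀² + mgh = ½mv²
v² = v₀² + 2gh = (1.9)² + 2(10)(27) = 543.61
v = √543.61 = 23.32 m/s

v = 23 m/s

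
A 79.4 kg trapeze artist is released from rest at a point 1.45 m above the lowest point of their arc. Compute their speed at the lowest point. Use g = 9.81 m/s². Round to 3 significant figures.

v = 5.33 m/s

Energy conservation between the two points: mgh = ½mv²
The mass cancels from both sides.
v = √(2gh) = √(2 × 9.81 × 1.45) = √28.449 = 5.334 m/s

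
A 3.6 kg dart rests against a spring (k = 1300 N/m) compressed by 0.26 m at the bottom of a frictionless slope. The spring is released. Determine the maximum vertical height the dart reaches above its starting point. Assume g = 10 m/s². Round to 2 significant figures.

h = 1.2 m

All spring PE becomes gravitational PE at the highest point: ½kx² = mgh
h = kx²/(2mg) = (1300)(0.26)²/(2 × 3.6 × 10) = 1.221 m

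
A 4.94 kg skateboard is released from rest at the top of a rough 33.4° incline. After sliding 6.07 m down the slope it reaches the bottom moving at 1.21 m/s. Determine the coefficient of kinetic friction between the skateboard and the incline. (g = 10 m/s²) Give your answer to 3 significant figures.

μ_k = 0.645

mgh = ½mv² + μ_k (mg cosθ) L, with h = L sinθ
mgL sinθ = 165.07 J; ½mv² = 3.6163 J
W_f = 165.07 − 3.6163 = 161.4 J
μ_k = W_f/(mg cosθ · L) = 161.4/(41.24 × 6.07) = 0.6449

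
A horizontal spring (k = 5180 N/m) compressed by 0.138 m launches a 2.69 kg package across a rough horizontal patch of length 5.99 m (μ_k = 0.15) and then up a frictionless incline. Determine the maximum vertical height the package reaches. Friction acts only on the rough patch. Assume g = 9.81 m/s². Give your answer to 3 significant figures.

Spring energy: E₀ = ½kx² = ½(5180)(0.138)² = 49.324 J
Friction: W_f = μ_k mg d = (0.15)(2.69)(9.81)(5.99) = 23.71 J
Energy at base of ramp: E = 49.324 − 23.71 = 25.614 J
At max height all remaining energy is PE: mgh = E ⇒ h = E/(mg) = 25.614/(2.69 × 9.81) = 0.9706 m

h = 0.971 m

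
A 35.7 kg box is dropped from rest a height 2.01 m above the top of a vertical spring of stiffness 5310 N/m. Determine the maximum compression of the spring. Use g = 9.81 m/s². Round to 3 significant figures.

Let x be the compression. The total drop is H + x, and the box is instantaneously at rest at max compression, so energy conservation gives:
mg(H + x) = ½kx²
½(5310)x² − (35.7)(9.81)x − (35.7)(9.81)(2.01) = 0
2655x² − 350.2x − 703.9 = 0
x = [350.2 + √(122652 + 7.4758e+06)]/(2 × 2655) = 0.5851 m

x = 0.585 m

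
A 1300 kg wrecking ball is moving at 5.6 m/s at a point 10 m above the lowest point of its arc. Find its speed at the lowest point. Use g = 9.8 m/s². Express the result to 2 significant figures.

v = 15 m/s

Mechanical energy is conserved (no friction): ½mv₀² + mgh = ½mv²
The mass cancels from both sides.
v² = v₀² + 2gh = (5.6)² + 2(9.8)(10) = 227.36
v = √227.36 = 15.08 m/s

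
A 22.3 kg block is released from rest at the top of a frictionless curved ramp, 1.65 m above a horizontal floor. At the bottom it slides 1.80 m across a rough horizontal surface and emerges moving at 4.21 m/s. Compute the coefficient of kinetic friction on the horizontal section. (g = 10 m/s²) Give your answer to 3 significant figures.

Energy at the top = energy at the end + work done against friction:
mgh = ½mv² + μ_k m g d
mgh = 367.95 J; ½mv² = 197.62 J
W_f = 367.95 − 197.62 = 170.3 J
μ_k = W_f/(mg·d) = 170.3/(223.0 × 1.80) = 0.4243

μ_k = 0.424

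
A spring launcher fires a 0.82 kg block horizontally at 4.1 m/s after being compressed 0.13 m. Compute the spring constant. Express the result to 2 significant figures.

Energy stored in the spring equals the launch KE: ½kx² = ½mv²
k = mv²/x² = (0.82)(4.1)²/(0.13)² = 815.6 N/m

k = 820 N/m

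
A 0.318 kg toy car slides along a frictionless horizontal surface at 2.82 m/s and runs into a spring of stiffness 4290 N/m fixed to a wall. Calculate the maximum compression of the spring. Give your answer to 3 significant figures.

At max compression the car is momentarily at rest: ½mv² = ½kx²
x = v√(m/k) = 2.82 × √(0.318/4290) = 0.02428 m

x = 0.0243 m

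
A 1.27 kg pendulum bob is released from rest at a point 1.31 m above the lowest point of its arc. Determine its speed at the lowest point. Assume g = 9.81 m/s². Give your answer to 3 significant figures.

Equating total energy at the two states: mgh = ½mv²
The mass cancels from both sides.
v = √(2gh) = √(2 × 9.81 × 1.31) = √25.702 = 5.070 m/s

v = 5.07 m/s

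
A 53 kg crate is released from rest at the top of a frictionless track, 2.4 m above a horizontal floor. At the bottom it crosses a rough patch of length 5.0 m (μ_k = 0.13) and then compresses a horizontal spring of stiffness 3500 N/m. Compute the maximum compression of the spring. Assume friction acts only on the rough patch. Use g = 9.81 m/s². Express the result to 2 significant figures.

Initial energy: E₁ = mgh = (53)(9.81)(2.4) = 1247.8 J
Friction removes W_f = μ_k mg d = (0.13)(53)(9.81)(5.0) = 338.0 J
Energy reaching the spring: E = 1247.8 − 338.0 = 909.88 J
At max compression ½kx² = E ⇒ x = √(2E/k) = √(2 × 909.88/3500) = 0.7211 m

x = 0.72 m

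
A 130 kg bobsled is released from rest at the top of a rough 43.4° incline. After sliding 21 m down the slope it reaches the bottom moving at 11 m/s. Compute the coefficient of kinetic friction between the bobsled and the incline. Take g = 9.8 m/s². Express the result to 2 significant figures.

The energy dissipated by friction is the PE lost minus the KE gained:
mgL sinθ = 18382 J; ½mv² = 7865.0 J
W_f = 18382 − 7865.0 = 10517 J
μ_k = W_f/(mg cosθ · L) = 10517/(925.7 × 21) = 0.5410

μ_k = 0.54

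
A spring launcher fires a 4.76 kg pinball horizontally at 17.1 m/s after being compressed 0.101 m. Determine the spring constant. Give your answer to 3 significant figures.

k = 136000 N/m

½kx² = ½mv²
k = mv²/x² = (4.76)(17.1)²/(0.101)² = 136445 N/m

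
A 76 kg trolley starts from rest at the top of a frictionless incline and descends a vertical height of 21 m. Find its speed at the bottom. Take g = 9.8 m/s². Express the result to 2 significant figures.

Energy conservation between the two points: mgh = ½mv²
The mass cancels from both sides.
v = √(2gh) = √(2 × 9.8 × 21) = √411.60 = 20.29 m/s

v = 20 m/s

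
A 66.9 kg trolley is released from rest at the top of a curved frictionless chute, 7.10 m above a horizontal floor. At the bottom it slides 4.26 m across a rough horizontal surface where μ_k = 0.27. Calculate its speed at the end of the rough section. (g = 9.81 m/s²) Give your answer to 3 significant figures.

v = 10.8 m/s

Energy at the top = energy at the end + work done against friction:
mgh = ½mv² + μ_k m g d
W_f = μ_k mg d = (0.27)(66.9)(9.81)(4.26) = 754.9 J
½mv² = mgh − W_f = 4659.7 − 754.9 = 3904.8 J
v = √(2 × 3904.8/66.9) = 10.80 m/s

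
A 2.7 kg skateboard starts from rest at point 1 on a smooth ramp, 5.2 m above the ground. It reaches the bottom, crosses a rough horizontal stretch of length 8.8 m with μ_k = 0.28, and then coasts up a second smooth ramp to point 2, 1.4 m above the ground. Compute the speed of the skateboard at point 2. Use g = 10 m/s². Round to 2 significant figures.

v = 5.2 m/s

Energy at 1: mgh₁ = (2.7)(10)(5.2) = 140.40 J
Friction loss: W_f = μ_k mg d = 66.53 J
At 2: ½mv² + mgh₂ = mgh₁ − W_f
½mv² = 140.40 − 66.53 − 37.800 = 36.072 J
v = √(2 × 36.072/2.7) = 5.169 m/s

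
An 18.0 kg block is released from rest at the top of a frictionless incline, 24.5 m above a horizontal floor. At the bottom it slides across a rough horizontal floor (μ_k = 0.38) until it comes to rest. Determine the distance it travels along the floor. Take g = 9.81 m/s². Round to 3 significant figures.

Applying the work–energy principle:
At rest all PE has been dissipated by friction: mgh = μ_k m g d
d = h/μ_k = 24.5/0.38 = 64.47 m

d = 64.5 m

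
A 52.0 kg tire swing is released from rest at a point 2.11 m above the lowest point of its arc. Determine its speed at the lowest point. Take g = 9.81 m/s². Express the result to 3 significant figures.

By conservation of mechanical energy, mgh = ½mv²
v = √(2gh) = √(2 × 9.81 × 2.11) = √41.398 = 6.434 m/s

v = 6.43 m/s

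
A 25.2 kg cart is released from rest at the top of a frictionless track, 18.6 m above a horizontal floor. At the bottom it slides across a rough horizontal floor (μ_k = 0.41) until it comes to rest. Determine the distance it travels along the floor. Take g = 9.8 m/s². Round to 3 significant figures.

d = 45.4 m

Energy at the top = energy at the end + work done against friction:
At rest all PE has been dissipated by friction: mgh = μ_k m g d
d = h/μ_k = 18.6/0.41 = 45.37 m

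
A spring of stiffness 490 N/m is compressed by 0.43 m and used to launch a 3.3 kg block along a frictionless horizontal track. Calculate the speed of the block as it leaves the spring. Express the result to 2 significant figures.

v = 5.2 m/s

The block leaves the spring when the spring is at natural length, so ½kx² = ½mv²
v = x√(k/m) = 0.43 × √(490/3.3) = 5.240 m/s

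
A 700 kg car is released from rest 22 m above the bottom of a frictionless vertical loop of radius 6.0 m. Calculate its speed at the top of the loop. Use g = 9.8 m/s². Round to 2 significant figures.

Energy conservation: mgh = ½mv_top² + mg(2r)
v_top² = 2g(h − 2r) = 2(9.8)(22 − 12.00) = 196.0
v_top = 14.00 m/s

v = 14 m/s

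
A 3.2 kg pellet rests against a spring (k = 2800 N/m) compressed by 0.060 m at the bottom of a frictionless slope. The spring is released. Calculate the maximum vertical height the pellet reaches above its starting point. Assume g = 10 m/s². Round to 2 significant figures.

All spring PE becomes gravitational PE at the highest point: ½kx² = mgh
h = kx²/(2mg) = (2800)(0.060)²/(2 × 3.2 × 10) = 0.1575 m

h = 0.16 m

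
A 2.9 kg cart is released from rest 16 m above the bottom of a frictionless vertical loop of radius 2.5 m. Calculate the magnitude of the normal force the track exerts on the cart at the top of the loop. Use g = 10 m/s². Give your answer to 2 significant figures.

Energy from release to top (height 2r): mgh = ½mv_top² + mg(2r)
v_top² = 2g(h − 2r) = 2(10)(16 − 5.000) = 220.00 m²/s²
At the top, both N and weight point toward the centre: N + mg = mv_top²/r
N = m(v_top²/r − g) = 2.9(220.00/2.5 − 10) = 226.2 N

N = 230 N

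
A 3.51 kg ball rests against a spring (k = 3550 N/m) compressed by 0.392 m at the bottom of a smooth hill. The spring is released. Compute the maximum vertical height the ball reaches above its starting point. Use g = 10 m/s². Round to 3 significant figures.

All spring PE becomes gravitational PE at the highest point: ½kx² = mgh
h = kx²/(2mg) = (3550)(0.392)²/(2 × 3.51 × 10) = 7.771 m

h = 7.77 m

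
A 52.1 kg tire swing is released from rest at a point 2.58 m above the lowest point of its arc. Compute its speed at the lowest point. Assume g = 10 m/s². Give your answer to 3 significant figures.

v = 7.18 m/s

Energy conservation between the two points: mgh = ½mv²
v = √(2gh) = √(2 × 10 × 2.58) = √51.600 = 7.183 m/s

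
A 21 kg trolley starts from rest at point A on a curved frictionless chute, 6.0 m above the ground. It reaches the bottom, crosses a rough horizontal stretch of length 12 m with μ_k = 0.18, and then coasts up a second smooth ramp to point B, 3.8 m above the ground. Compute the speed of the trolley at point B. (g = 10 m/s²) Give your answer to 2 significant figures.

v = 0.89 m/s

Energy at A: mgh₁ = (21)(10)(6.0) = 1260.0 J
Friction loss: W_f = μ_k mg d = 453.6 J
At B: ½mv² + mgh₂ = mgh₁ − W_f
½mv² = 1260.0 − 453.6 − 798.00 = 8.4000 J
v = √(2 × 8.4000/21) = 0.8944 m/s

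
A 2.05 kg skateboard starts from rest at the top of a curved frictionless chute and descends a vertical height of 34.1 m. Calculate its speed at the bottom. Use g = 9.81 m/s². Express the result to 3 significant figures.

Mechanical energy is conserved (no friction): mgh = ½mv²
v = √(2gh) = √(2 × 9.81 × 34.1) = √669.04 = 25.87 m/s

v = 25.9 m/s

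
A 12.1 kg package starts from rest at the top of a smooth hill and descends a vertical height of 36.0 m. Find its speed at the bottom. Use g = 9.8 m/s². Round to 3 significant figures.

Equating total energy at the two states: mgh = ½mv²
v = √(2gh) = √(2 × 9.8 × 36.0) = √705.60 = 26.56 m/s

v = 26.6 m/s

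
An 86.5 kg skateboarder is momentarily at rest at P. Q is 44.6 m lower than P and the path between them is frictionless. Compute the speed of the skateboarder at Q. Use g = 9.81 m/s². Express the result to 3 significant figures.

v = 29.6 m/s

Mechanical energy is conserved (no friction): mgh = ½mv²
v = √(2gh) = √(2 × 9.81 × 44.6) = √875.05 = 29.58 m/s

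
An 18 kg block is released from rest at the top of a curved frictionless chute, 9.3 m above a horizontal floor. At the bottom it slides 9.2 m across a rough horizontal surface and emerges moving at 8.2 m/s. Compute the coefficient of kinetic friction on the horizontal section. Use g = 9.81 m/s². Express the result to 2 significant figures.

μ_k = 0.64

Applying the work–energy principle:
mgh = ½mv² + μ_k m g d
mgh = 1642.2 J; ½mv² = 605.16 J
W_f = 1642.2 − 605.16 = 1037 J
μ_k = W_f/(mg·d) = 1037/(176.6 × 9.2) = 0.6384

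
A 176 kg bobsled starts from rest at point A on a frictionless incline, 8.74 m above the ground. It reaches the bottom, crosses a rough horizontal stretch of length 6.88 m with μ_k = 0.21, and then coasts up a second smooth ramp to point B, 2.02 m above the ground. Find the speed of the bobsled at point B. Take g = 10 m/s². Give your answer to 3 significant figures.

v = 10.3 m/s

Energy at A: mgh₁ = (176)(10)(8.74) = 15382 J
Friction loss: W_f = μ_k mg d = 2543 J
At B: ½mv² + mgh₂ = mgh₁ − W_f
½mv² = 15382 − 2543 − 3555.2 = 9284.4 J
v = √(2 × 9284.4/176) = 10.27 m/s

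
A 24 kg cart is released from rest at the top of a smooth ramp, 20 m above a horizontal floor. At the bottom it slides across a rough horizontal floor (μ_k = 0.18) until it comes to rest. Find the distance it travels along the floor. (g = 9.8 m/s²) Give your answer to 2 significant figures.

Energy at the top = energy at the end + work done against friction:
At rest all PE has been dissipated by friction: mgh = μ_k m g d
d = h/μ_k = 20/0.18 = 111.1 m

d = 110 m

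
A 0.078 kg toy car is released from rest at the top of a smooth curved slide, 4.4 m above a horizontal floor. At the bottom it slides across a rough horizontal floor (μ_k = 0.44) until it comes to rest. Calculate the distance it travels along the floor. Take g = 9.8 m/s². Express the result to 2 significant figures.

Applying the work–energy principle:
At rest all PE has been dissipated by friction: mgh = μ_k m g d
d = h/μ_k = 4.4/0.44 = 10.00 m

d = 10 m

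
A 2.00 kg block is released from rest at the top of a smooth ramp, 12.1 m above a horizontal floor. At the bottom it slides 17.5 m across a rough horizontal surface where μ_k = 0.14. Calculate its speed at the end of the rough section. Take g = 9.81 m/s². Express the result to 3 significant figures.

v = 13.8 m/s

Energy bookkeeping (friction removes W_f = μ_k N d):
mgh = ½mv² + μ_k m g d
W_f = μ_k mg d = (0.14)(2.00)(9.81)(17.5) = 48.07 J
½mv² = mgh − W_f = 237.40 − 48.07 = 189.33 J
v = √(2 × 189.33/2.00) = 13.76 m/s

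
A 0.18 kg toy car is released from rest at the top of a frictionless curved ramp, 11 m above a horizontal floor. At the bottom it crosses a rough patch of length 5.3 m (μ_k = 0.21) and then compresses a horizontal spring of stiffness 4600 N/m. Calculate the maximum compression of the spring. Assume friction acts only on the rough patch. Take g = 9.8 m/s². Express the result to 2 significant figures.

Initial energy: E₁ = mgh = (0.18)(9.8)(11) = 19.404 J
Friction removes W_f = μ_k mg d = (0.21)(0.18)(9.8)(5.3) = 1.963 J
Energy reaching the spring: E = 19.404 − 1.963 = 17.441 J
At max compression ½kx² = E ⇒ x = √(2E/k) = √(2 × 17.441/4600) = 0.08708 m

x = 0.087 m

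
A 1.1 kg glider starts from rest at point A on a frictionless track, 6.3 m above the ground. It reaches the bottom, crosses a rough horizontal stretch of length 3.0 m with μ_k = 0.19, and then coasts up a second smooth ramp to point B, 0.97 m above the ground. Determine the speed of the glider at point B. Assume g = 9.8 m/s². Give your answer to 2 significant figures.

Energy at A: mgh₁ = (1.1)(9.8)(6.3) = 67.914 J
Friction loss: W_f = μ_k mg d = 6.145 J
At B: ½mv² + mgh₂ = mgh₁ − W_f
½mv² = 67.914 − 6.145 − 10.457 = 51.313 J
v = √(2 × 51.313/1.1) = 9.659 m/s

v = 9.7 m/s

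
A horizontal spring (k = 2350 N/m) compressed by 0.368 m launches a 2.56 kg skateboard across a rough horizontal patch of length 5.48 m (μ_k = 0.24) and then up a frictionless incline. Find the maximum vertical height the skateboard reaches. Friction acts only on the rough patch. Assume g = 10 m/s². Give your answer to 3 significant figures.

h = 4.90 m

Spring energy: E₀ = ½kx² = ½(2350)(0.368)² = 159.12 J
Friction: W_f = μ_k mg d = (0.24)(2.56)(10)(5.48) = 33.67 J
Energy at base of ramp: E = 159.12 − 33.67 = 125.45 J
At max height all remaining energy is PE: mgh = E ⇒ h = E/(mg) = 125.45/(2.56 × 10) = 4.901 m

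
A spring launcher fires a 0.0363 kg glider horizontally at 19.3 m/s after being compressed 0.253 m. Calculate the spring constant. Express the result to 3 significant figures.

Spring PE at full compression equals KE at release: ½kx² = ½mv²
k = mv²/x² = (0.0363)(19.3)²/(0.253)² = 211.2 N/m

k = 211 N/m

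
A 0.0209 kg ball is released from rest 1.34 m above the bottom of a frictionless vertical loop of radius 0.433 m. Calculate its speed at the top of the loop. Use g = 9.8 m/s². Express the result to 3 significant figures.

v = 3.05 m/s

Energy conservation: mgh = ½mv_top² + mg(2r)
v_top² = 2g(h − 2r) = 2(9.8)(1.34 − 0.8660) = 9.290
v_top = 3.048 m/s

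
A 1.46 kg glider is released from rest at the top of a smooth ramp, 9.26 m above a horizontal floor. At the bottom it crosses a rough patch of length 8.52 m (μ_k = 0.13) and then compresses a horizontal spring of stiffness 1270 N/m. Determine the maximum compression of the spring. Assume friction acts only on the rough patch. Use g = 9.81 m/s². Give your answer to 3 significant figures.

x = 0.429 m

Initial energy: E₁ = mgh = (1.46)(9.81)(9.26) = 132.63 J
Friction removes W_f = μ_k mg d = (0.13)(1.46)(9.81)(8.52) = 15.86 J
Energy reaching the spring: E = 132.63 − 15.86 = 116.76 J
At max compression ½kx² = E ⇒ x = √(2E/k) = √(2 × 116.76/1270) = 0.4288 m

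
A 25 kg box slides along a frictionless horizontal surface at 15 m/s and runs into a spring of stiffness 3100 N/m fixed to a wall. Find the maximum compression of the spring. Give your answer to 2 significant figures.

x = 1.3 m

Conservation of energy between contact and max compression: ½mv² = ½kx²
x = v√(m/k) = 15 × √(25/3100) = 1.347 m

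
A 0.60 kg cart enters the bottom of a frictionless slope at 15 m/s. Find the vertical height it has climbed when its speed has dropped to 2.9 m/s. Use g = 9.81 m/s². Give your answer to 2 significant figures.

h = 11 m

Conservation of energy: ½mv₁² = ½mv₂² + mgh
h = (v₁² − v₂²)/(2g) = (15² − 2.9²)/(2 × 9.81) = 11.04 m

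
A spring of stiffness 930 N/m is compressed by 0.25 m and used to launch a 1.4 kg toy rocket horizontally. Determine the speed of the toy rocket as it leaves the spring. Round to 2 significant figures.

v = 6.4 m/s

Spring PE converts entirely to kinetic energy: ½kx² = ½mv²
v = x√(k/m) = 0.25 × √(930/1.4) = 6.443 m/s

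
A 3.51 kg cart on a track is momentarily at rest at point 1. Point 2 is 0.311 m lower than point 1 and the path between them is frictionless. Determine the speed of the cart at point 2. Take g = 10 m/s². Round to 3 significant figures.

v = 2.49 m/s

Equating total energy at the two states: mgh = ½mv²
v = √(2gh) = √(2 × 10 × 0.311) = √6.2200 = 2.494 m/s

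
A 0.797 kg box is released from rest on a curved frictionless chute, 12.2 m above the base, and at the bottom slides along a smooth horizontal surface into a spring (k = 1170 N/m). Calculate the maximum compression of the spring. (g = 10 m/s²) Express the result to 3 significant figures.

At max compression the box is momentarily at rest: mgh = ½kx²
x = √(2mgh/k) = √(2 × 0.797 × 10 × 12.2 / 1170) = 0.4077 m

x = 0.408 m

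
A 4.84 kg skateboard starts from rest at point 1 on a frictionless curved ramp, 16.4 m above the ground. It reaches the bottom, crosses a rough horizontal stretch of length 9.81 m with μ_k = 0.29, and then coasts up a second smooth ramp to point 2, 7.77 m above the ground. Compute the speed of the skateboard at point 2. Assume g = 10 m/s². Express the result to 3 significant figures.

v = 10.8 m/s

Energy at 1: mgh₁ = (4.84)(10)(16.4) = 793.76 J
Friction loss: W_f = μ_k mg d = 137.7 J
At 2: ½mv² + mgh₂ = mgh₁ − W_f
½mv² = 793.76 − 137.7 − 376.07 = 280.00 J
v = √(2 × 280.00/4.84) = 10.76 m/s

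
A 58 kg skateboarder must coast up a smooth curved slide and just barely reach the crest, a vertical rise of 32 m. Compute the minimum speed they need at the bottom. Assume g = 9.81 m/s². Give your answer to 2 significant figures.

v = 25 m/s

At the top they are momentarily at rest, so all KE converts to PE: ½mv² = mgh
v = √(2gh) = √(2 × 9.81 × 32) = 25.06 m/s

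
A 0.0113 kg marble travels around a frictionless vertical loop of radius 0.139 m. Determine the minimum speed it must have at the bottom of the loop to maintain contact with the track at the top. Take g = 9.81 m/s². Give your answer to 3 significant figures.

v = 2.61 m/s

At the top: mg = mv_top²/r ⇒ v_top² = gr = 1.364 m²/s²
Energy from bottom to top (height 2r): ½mv_bot² = ½mv_top² + mg(2r)
v_bot² = gr + 4gr = 5gr = 6.818
v_bot = √(5gr) = 2.611 m/s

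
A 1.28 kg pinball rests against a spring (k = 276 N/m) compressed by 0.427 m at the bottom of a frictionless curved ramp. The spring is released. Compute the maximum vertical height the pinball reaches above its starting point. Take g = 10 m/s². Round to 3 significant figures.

All spring PE becomes gravitational PE at the highest point: ½kx² = mgh
h = kx²/(2mg) = (276)(0.427)²/(2 × 1.28 × 10) = 1.966 m

h = 1.97 m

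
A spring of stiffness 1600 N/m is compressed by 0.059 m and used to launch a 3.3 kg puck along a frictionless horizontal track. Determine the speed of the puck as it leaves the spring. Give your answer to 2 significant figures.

v = 1.3 m/s

Spring PE converts entirely to kinetic energy: ½kx² = ½mv²
v = x√(k/m) = 0.059 × √(1600/3.3) = 1.299 m/s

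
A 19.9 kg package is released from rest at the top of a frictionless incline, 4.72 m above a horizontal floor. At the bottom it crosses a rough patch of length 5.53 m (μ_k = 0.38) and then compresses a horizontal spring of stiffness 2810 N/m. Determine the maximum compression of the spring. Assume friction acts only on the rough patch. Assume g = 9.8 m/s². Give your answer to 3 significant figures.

Initial energy: E₁ = mgh = (19.9)(9.8)(4.72) = 920.49 J
Friction removes W_f = μ_k mg d = (0.38)(19.9)(9.8)(5.53) = 409.8 J
Energy reaching the spring: E = 920.49 − 409.8 = 510.68 J
At max compression ½kx² = E ⇒ x = √(2E/k) = √(2 × 510.68/2810) = 0.6029 m

x = 0.603 m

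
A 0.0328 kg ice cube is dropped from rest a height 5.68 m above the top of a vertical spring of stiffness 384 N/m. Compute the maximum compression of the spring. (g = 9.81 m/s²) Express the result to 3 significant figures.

Let x be the compression. The total drop is H + x, and the cube is instantaneously at rest at max compression, so energy conservation gives:
mg(H + x) = ½kx²
½(384)x² − (0.0328)(9.81)x − (0.0328)(9.81)(5.68) = 0
192.0x² − 0.3218x − 1.828 = 0
x = [0.3218 + √(0.1035 + 1403.6)]/(2 × 192.0) = 0.09841 m

x = 0.0984 m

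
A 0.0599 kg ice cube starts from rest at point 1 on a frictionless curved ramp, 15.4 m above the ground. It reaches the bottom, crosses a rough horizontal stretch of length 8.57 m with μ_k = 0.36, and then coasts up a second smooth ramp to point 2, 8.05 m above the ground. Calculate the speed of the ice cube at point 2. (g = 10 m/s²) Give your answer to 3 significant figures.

Energy at 1: mgh₁ = (0.0599)(10)(15.4) = 9.2246 J
Friction loss: W_f = μ_k mg d = 1.848 J
At 2: ½mv² + mgh₂ = mgh₁ − W_f
½mv² = 9.2246 − 1.848 − 4.8220 = 2.5546 J
v = √(2 × 2.5546/0.0599) = 9.236 m/s

v = 9.24 m/s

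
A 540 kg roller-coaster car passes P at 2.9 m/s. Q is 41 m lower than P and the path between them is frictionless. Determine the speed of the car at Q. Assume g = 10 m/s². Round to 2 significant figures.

v = 29 m/s

Mechanical energy is conserved (no friction): ½mv₀² + mgh = ½mv²
v² = v₀² + 2gh = (2.9)² + 2(10)(41) = 828.41
v = √828.41 = 28.78 m/s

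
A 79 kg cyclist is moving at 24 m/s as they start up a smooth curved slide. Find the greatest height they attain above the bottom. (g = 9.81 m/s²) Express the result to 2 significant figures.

h = 29 m

Setting KE at the bottom equal to PE gained: ½mv² = mgh
h = v²/(2g) = 24²/(2 × 9.81) = 29.36 m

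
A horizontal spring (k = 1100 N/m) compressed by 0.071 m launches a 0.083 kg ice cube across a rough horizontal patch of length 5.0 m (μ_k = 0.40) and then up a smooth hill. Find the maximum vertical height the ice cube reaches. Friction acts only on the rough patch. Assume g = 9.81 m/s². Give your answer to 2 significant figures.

h = 1.4 m

Spring energy: E₀ = ½kx² = ½(1100)(0.071)² = 2.7725 J
Friction: W_f = μ_k mg d = (0.40)(0.083)(9.81)(5.0) = 1.628 J
Energy at base of ramp: E = 2.7725 − 1.628 = 1.1441 J
At max height all remaining energy is PE: mgh = E ⇒ h = E/(mg) = 1.1441/(0.083 × 9.81) = 1.405 m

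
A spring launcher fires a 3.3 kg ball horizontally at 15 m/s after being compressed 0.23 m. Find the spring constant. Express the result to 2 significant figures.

k = 14000 N/m

Energy stored in the spring equals the launch KE: ½kx² = ½mv²
k = mv²/x² = (3.3)(15)²/(0.23)² = 14036 N/m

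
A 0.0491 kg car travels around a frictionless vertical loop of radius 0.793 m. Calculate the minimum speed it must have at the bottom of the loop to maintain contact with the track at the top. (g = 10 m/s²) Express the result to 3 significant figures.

v = 6.30 m/s

At the top: mg = mv_top²/r ⇒ v_top² = gr = 7.930 m²/s²
Energy from bottom to top (height 2r): ½mv_bot² = ½mv_top² + mg(2r)
v_bot² = gr + 4gr = 5gr = 39.65
v_bot = √(5gr) = 6.297 m/s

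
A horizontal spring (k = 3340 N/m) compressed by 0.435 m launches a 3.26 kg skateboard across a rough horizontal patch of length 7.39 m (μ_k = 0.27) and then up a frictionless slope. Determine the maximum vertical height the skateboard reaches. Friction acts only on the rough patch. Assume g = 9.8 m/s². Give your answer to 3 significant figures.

Spring energy: E₀ = ½kx² = ½(3340)(0.435)² = 316.01 J
Friction: W_f = μ_k mg d = (0.27)(3.26)(9.8)(7.39) = 63.75 J
Energy at base of ramp: E = 316.01 − 63.75 = 252.26 J
At max height all remaining energy is PE: mgh = E ⇒ h = E/(mg) = 252.26/(3.26 × 9.8) = 7.896 m

h = 7.90 m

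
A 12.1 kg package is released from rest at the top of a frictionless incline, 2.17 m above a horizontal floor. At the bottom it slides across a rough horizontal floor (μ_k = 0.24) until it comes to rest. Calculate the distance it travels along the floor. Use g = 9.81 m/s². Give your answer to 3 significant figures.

d = 9.04 m

Energy at the top = energy at the end + work done against friction:
At rest all PE has been dissipated by friction: mgh = μ_k m g d
d = h/μ_k = 2.17/0.24 = 9.042 m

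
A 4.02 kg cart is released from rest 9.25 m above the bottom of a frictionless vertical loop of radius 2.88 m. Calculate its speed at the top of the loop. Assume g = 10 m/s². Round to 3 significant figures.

v = 8.35 m/s

Energy conservation: mgh = ½mv_top² + mg(2r)
v_top² = 2g(h − 2r) = 2(10)(9.25 − 5.760) = 69.80
v_top = 8.355 m/s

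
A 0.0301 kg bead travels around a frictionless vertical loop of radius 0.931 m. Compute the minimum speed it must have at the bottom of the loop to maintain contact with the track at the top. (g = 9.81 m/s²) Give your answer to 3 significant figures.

At the top: mg = mv_top²/r ⇒ v_top² = gr = 9.133 m²/s²
Energy from bottom to top (height 2r): ½mv_bot² = ½mv_top² + mg(2r)
v_bot² = gr + 4gr = 5gr = 45.67
v_bot = √(5gr) = 6.758 m/s

v = 6.76 m/s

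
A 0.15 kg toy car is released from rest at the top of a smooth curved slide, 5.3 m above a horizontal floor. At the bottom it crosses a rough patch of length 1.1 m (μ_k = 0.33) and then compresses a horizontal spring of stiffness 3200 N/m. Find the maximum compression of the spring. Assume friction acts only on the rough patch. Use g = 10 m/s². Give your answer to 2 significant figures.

Initial energy: E₁ = mgh = (0.15)(10)(5.3) = 7.9500 J
Friction removes W_f = μ_k mg d = (0.33)(0.15)(10)(1.1) = 0.5445 J
Energy reaching the spring: E = 7.9500 − 0.5445 = 7.4055 J
At max compression ½kx² = E ⇒ x = √(2E/k) = √(2 × 7.4055/3200) = 0.06803 m

x = 0.068 m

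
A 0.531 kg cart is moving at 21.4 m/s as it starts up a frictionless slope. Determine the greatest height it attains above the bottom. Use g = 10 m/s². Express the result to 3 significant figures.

By energy conservation, ½mv² = mgh
h = v²/(2g) = 21.4²/(2 × 10) = 22.90 m

h = 22.9 m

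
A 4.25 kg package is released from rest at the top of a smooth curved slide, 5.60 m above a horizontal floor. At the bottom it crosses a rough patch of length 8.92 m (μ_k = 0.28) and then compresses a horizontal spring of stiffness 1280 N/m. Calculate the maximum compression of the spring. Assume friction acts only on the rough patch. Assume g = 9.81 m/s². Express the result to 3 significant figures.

x = 0.450 m

Initial energy: E₁ = mgh = (4.25)(9.81)(5.60) = 233.48 J
Friction removes W_f = μ_k mg d = (0.28)(4.25)(9.81)(8.92) = 104.1 J
Energy reaching the spring: E = 233.48 − 104.1 = 129.35 J
At max compression ½kx² = E ⇒ x = √(2E/k) = √(2 × 129.35/1280) = 0.4496 m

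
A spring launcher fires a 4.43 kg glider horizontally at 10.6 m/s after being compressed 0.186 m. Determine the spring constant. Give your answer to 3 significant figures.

k = 14400 N/m

Energy stored in the spring equals the launch KE: ½kx² = ½mv²
k = mv²/x² = (4.43)(10.6)²/(0.186)² = 14388 N/m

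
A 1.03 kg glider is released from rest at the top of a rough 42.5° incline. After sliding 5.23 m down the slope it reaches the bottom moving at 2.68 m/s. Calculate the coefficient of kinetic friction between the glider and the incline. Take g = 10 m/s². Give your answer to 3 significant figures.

The energy dissipated by friction is the PE lost minus the KE gained:
mgL sinθ = 36.393 J; ½mv² = 3.6989 J
W_f = 36.393 − 3.6989 = 32.69 J
μ_k = W_f/(mg cosθ · L) = 32.69/(7.594 × 5.23) = 0.8232

μ_k = 0.823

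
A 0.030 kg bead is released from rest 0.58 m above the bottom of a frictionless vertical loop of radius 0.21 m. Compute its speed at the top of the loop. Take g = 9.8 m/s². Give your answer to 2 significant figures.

Energy conservation: mgh = ½mv_top² + mg(2r)
v_top² = 2g(h − 2r) = 2(9.8)(0.58 − 0.4200) = 3.136
v_top = 1.771 m/s

v = 1.8 m/s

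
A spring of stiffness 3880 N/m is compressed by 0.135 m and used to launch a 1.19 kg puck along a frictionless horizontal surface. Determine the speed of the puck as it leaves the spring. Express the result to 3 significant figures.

v = 7.71 m/s

Spring PE converts entirely to kinetic energy: ½kx² = ½mv²
v = x√(k/m) = 0.135 × √(3880/1.19) = 7.709 m/s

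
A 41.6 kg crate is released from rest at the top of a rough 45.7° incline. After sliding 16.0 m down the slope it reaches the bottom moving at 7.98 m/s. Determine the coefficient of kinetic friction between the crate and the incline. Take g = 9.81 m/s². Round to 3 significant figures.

mgh = ½mv² + μ_k (mg cosθ) L, with h = L sinθ
mgL sinθ = 4673.1 J; ½mv² = 1324.6 J
W_f = 4673.1 − 1324.6 = 3349 J
μ_k = W_f/(mg cosθ · L) = 3349/(285.0 × 16.0) = 0.7343

μ_k = 0.734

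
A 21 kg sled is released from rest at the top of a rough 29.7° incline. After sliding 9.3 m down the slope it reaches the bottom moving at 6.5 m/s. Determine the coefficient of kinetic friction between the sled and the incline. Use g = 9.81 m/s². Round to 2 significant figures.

μ_k = 0.30

Energy balance down the incline: mg L sinθ − ½mv² = μ_k (mg cosθ) L
mgL sinθ = 949.25 J; ½mv² = 443.62 J
W_f = 949.25 − 443.62 = 505.6 J
μ_k = W_f/(mg cosθ · L) = 505.6/(178.9 × 9.3) = 0.3038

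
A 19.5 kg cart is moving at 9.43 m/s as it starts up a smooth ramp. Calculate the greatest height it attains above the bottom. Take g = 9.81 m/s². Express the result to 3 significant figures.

Setting KE at the bottom equal to PE gained: ½mv² = mgh
h = v²/(2g) = 9.43²/(2 × 9.81) = 4.532 m

h = 4.53 m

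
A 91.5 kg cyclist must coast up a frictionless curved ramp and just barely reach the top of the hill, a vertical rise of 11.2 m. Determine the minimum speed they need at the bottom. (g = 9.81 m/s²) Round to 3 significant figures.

At the top they are momentarily at rest, so all KE converts to PE: ½mv² = mgh
v = √(2gh) = √(2 × 9.81 × 11.2) = 14.82 m/s

v = 14.8 m/s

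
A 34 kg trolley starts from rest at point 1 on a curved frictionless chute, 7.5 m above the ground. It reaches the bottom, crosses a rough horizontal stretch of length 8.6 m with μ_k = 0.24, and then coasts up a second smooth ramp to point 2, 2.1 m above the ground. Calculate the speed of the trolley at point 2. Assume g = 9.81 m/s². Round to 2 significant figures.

Energy at 1: mgh₁ = (34)(9.81)(7.5) = 2501.6 J
Friction loss: W_f = μ_k mg d = 688.4 J
At 2: ½mv² + mgh₂ = mgh₁ − W_f
½mv² = 2501.6 − 688.4 − 700.43 = 1112.7 J
v = √(2 × 1112.7/34) = 8.090 m/s

v = 8.1 m/s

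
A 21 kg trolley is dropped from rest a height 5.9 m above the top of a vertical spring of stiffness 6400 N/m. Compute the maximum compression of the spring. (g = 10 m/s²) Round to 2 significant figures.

Let x be the compression. The total drop is H + x, and the trolley is instantaneously at rest at max compression, so energy conservation gives:
mg(H + x) = ½kx²
½(6400)x² − (21)(10)x − (21)(10)(5.9) = 0
3200x² − 210.0x − 1239 = 0
x = [210.0 + √(44100 + 1.5859e+07)]/(2 × 3200) = 0.6559 m

x = 0.66 m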